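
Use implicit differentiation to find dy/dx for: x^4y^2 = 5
Take d/dx of both sides. Since y is implicitly a function of x, the chain rule attaches a y' = dy/dx factor whenever we differentiate through y.

Set F(x, y) = (left side) − (right side), so the curve is F = 0. Differentiating each term of F:
  d/dx[x^4y^2] = 2x^4y·y' + 4x^3y^2
  d/dx[-5] = 0

Collecting, the y'-free part is the partial derivative in x and the y' coefficient is the partial derivative in y:
  ∂F/∂x = 4x^3y^2
  ∂F/∂y = 2x^4y

so d/dx[F(x, y(x))] = ∂F/∂x + (∂F/∂y)·y' = 0. Rearranging,
  dy/dx = -(∂F/∂x)/(∂F/∂y) = -(4x^3y^2)/(2x^4y) = -2y/x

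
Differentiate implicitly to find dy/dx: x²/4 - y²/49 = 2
Take d/dx of both sides. Since y is implicitly a function of x, the chain rule attaches a y' = dy/dx factor whenever we differentiate through y.

Set F(x, y) = (left side) − (right side), so the curve is F = 0. Differentiating each term of F:
  d/dx[x^2/4] = x/2
  d/dx[-y^2/49] = -2y·y'/49
  d/dx[-2] = 0

Collecting, the y'-free part is the partial derivative in x and the y' coefficient is the partial derivative in y:
  ∂F/∂x = x/2
  ∂F/∂y = -2y/49

so d/dx[F(x, y(x))] = ∂F/∂x + (∂F/∂y)·y' = 0. Rearranging,
  dy/dx = -(∂F/∂x)/(∂F/∂y) = -(x/2)/(-2y/49) = 49x/(4y)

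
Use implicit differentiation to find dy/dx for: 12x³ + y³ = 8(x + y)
Differentiate the relation implicitly: treat y = y(x) and apply the chain rule, so every y-derivative picks up a y' = dy/dx factor.

With everything moved to the left-hand side, differentiate term by term:
  d/dx[12x^3] = 36x^2
  d/dx[-8x] = -8
  d/dx[y^3] = 3y^2·y'
  d/dx[-8y] = -8·y'

Separating the contributions that come from x directly and those that come through y:
  without y':      36x^2 - 8
  multiplying y':  3y^2 - 8

so (36x^2 - 8) + (3y^2 - 8)·y' = 0, and therefore
  dy/dx = -(36x^2 - 8)/(3y^2 - 8) = 4(2 - 9x^2)/(3y^2 - 8)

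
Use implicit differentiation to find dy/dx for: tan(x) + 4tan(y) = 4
Differentiate both sides with respect to x, treating y as y(x). By the chain rule, any term containing y contributes a factor of y' = dy/dx when we differentiate it.

Move every term to one side and write the relation as F(x, y) = 0. Term by term,
  d/dx[tan(x)] = tan(x)^2 + 1
  d/dx[4tan(y)] = 4·y'(tan(y)^2 + 1)
  d/dx[-4] = 0

The pieces without y' make up ∂F/∂x and the coefficient of y' is ∂F/∂y:
  ∂F/∂x = tan(x)^2 + 1,
  ∂F/∂y = 4tan(y)^2 + 4.

Since d/dx[F] = ∂F/∂x + (∂F/∂y)·y' = 0, solve for y':
  (∂F/∂y)·y' = -∂F/∂x
  dy/dx = -(∂F/∂x)/(∂F/∂y) = -(tan(x)^2 + 1)/(4tan(y)^2 + 4) = -cos(y)^2/(4cos(x)^2)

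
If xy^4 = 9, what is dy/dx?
Differentiate both sides with respect to x, treating y as y(x). By the chain rule, any term containing y contributes a factor of y' = dy/dx when we differentiate it.

Move every term to one side and write the relation as F(x, y) = 0. Term by term,
  d/dx[xy^4] = 4xy^3·y' + y^4
  d/dx[-9] = 0

The pieces without y' make up ∂F/∂x and the coefficient of y' is ∂F/∂y:
  ∂F/∂x = y^4,
  ∂F/∂y = 4xy^3.

Since d/dx[F] = ∂F/∂x + (∂F/∂y)·y' = 0, solve for y':
  (∂F/∂y)·y' = -∂F/∂x
  dy/dx = -(∂F/∂x)/(∂F/∂y) = -(y^4)/(4xy^3) = -y/(4x)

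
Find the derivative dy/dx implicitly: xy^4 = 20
Take d/dx of both sides. Since y is implicitly a function of x, the chain rule attaches a y' = dy/dx factor whenever we differentiate through y.

Set F(x, y) = (left side) − (right side), so the curve is F = 0. Differentiating each term of F:
  d/dx[xy^4] = 4xy^3·y' + y^4
  d/dx[-20] = 0

Collecting, the y'-free part is the partial derivative in x and the y' coefficient is the partial derivative in y:
  ∂F/∂x = y^4
  ∂F/∂y = 4xy^3

so d/dx[F(x, y(x))] = ∂F/∂x + (∂F/∂y)·y' = 0. Rearranging,
  dy/dx = -(∂F/∂x)/(∂F/∂y) = -(y^4)/(4xy^3) = -y/(4x)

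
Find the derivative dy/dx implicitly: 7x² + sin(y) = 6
Take d/dx of both sides. Since y is implicitly a function of x, the chain rule attaches a y' = dy/dx factor whenever we differentiate through y.

Set F(x, y) = (left side) − (right side), so the curve is F = 0. Differentiating each term of F:
  d/dx[7x^2] = 14x
  d/dx[sin(y)] = y'·cos(y)
  d/dx[-6] = 0

Collecting, the y'-free part is the partial derivative in x and the y' coefficient is the partial derivative in y:
  ∂F/∂x = 14x
  ∂F/∂y = cos(y)

so d/dx[F(x, y(x))] = ∂F/∂x + (∂F/∂y)·y' = 0. Rearranging,
  dy/dx = -(∂F/∂x)/(∂F/∂y) = -(14x)/(cos(y)) = -14x/cos(y)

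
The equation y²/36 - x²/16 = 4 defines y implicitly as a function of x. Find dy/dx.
Apply d/dx to both sides, remembering that y depends on x. Each occurrence of y therefore brings in a y' = dy/dx via the chain rule.

With F(x, y) equal to the left-hand side minus the right, differentiate F term by term:
  d/dx[-x^2/16] = -x/8
  d/dx[y^2/36] = y·y'/18
  d/dx[-4] = 0
Adding these up, d/dx[F] = 0 becomes
  (-x/8) + (y/18)·y' = 0,
so isolating y',
  dy/dx = -(-x/8)/(y/18) = 9x/(4y)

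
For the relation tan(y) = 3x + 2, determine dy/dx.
Differentiate both sides with respect to x, treating y as y(x). By the chain rule, any term containing y contributes a factor of y' = dy/dx when we differentiate it.

Move every term to one side and write the relation as F(x, y) = 0. Term by term,
  d/dx[-3x] = -3
  d/dx[tan(y)] = y'(tan(y)^2 + 1)
  d/dx[-2] = 0

The pieces without y' make up ∂F/∂x and the coefficient of y' is ∂F/∂y:
  ∂F/∂x = -3,
  ∂F/∂y = tan(y)^2 + 1.

Since d/dx[F] = ∂F/∂x + (∂F/∂y)·y' = 0, solve for y':
  (∂F/∂y)·y' = -∂F/∂x
  dy/dx = -(∂F/∂x)/(∂F/∂y) = -(-3)/(tan(y)^2 + 1) = 3cos(y)^2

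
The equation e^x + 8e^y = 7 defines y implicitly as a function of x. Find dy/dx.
Differentiate both sides with respect to x, treating y as y(x). By the chain rule, any term containing y contributes a factor of y' = dy/dx when we differentiate it.

Move every term to one side and write the relation as F(x, y) = 0. Term by term,
  d/dx[e^(x)] = e^(x)
  d/dx[8e^(y)] = 8·y'·e^(y)
  d/dx[-7] = 0

The pieces without y' make up ∂F/∂x and the coefficient of y' is ∂F/∂y:
  ∂F/∂x = e^(x),
  ∂F/∂y = 8e^(y).

Since d/dx[F] = ∂F/∂x + (∂F/∂y)·y' = 0, solve for y':
  (∂F/∂y)·y' = -∂F/∂x
  dy/dx = -(∂F/∂x)/(∂F/∂y) = -(e^(x))/(8e^(y)) = -e^(x - y)/8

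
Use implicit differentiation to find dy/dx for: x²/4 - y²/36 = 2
Apply d/dx to both sides, remembering that y depends on x. Each occurrence of y therefore brings in a y' = dy/dx via the chain rule.

With F(x, y) equal to the left-hand side minus the right, differentiate F term by term:
  d/dx[x^2/4] = x/2
  d/dx[-y^2/36] = -y·y'/18
  d/dx[-2] = 0
Adding these up, d/dx[F] = 0 becomes
  (x/2) + (-y/18)·y' = 0,
so isolating y',
  dy/dx = -(x/2)/(-y/18) = 9x/y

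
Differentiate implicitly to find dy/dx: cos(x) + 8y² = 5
Take d/dx of both sides. Since y is implicitly a function of x, the chain rule attaches a y' = dy/dx factor whenever we differentiate through y.

Set F(x, y) = (left side) − (right side), so the curve is F = 0. Differentiating each term of F:
  d/dx[8y^2] = 16y·y'
  d/dx[cos(x)] = -sin(x)
  d/dx[-5] = 0

Collecting, the y'-free part is the partial derivative in x and the y' coefficient is the partial derivative in y:
  ∂F/∂x = -sin(x)
  ∂F/∂y = 16y

so d/dx[F(x, y(x))] = ∂F/∂x + (∂F/∂y)·y' = 0. Rearranging,
  dy/dx = -(∂F/∂x)/(∂F/∂y) = -(-sin(x))/(16y) = sin(x)/(16y)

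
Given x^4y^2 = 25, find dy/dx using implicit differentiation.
Take d/dx of both sides. Since y is implicitly a function of x, the chain rule attaches a y' = dy/dx factor whenever we differentiate through y.

Set F(x, y) = (left side) − (right side), so the curve is F = 0. Differentiating each term of F:
  d/dx[x^4y^2] = 2x^4y·y' + 4x^3y^2
  d/dx[-25] = 0

Collecting, the y'-free part is the partial derivative in x and the y' coefficient is the partial derivative in y:
  ∂F/∂x = 4x^3y^2
  ∂F/∂y = 2x^4y

so d/dx[F(x, y(x))] = ∂F/∂x + (∂F/∂y)·y' = 0. Rearranging,
  dy/dx = -(∂F/∂x)/(∂F/∂y) = -(4x^3y^2)/(2x^4y) = -2y/x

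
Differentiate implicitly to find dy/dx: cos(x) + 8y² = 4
Differentiate the relation implicitly: treat y = y(x) and apply the chain rule, so every y-derivative picks up a y' = dy/dx factor.

With everything moved to the left-hand side, differentiate term by term:
  d/dx[8y^2] = 16y·y'
  d/dx[cos(x)] = -sin(x)
  d/dx[-4] = 0

Separating the contributions that come from x directly and those that come through y:
  without y':      -sin(x)
  multiplying y':  16y

so (-sin(x)) + (16y)·y' = 0, and therefore
  dy/dx = -(-sin(x))/(16y) = sin(x)/(16y)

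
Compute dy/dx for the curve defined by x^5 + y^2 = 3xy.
Differentiate both sides with respect to x, treating y as y(x). By the chain rule, any term containing y contributes a factor of y' = dy/dx when we differentiate it.

Move every term to one side and write the relation as F(x, y) = 0. Term by term,
  d/dx[x^5] = 5x^4
  d/dx[-3xy] = -3x·y' - 3y
  d/dx[y^2] = 2y·y'

The pieces without y' make up ∂F/∂x and the coefficient of y' is ∂F/∂y:
  ∂F/∂x = 5x^4 - 3y,
  ∂F/∂y = -3x + 2y.

Since d/dx[F] = ∂F/∂x + (∂F/∂y)·y' = 0, solve for y':
  (∂F/∂y)·y' = -∂F/∂x
  dy/dx = -(∂F/∂x)/(∂F/∂y) = -(5x^4 - 3y)/(-3x + 2y) = (5x^4 - 3y)/(3x - 2y)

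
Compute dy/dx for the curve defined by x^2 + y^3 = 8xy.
Take d/dx of both sides. Since y is implicitly a function of x, the chain rule attaches a y' = dy/dx factor whenever we differentiate through y.

Set F(x, y) = (left side) − (right side), so the curve is F = 0. Differentiating each term of F:
  d/dx[x^2] = 2x
  d/dx[-8xy] = -8x·y' - 8y
  d/dx[y^3] = 3y^2·y'

Collecting, the y'-free part is the partial derivative in x and the y' coefficient is the partial derivative in y:
  ∂F/∂x = 2x - 8y
  ∂F/∂y = -8x + 3y^2

so d/dx[F(x, y(x))] = ∂F/∂x + (∂F/∂y)·y' = 0. Rearranging,
  dy/dx = -(∂F/∂x)/(∂F/∂y) = -(2x - 8y)/(-8x + 3y^2) = 2(x - 4y)/(8x - 3y^2)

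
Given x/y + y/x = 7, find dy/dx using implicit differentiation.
Apply d/dx to both sides, remembering that y depends on x. Each occurrence of y therefore brings in a y' = dy/dx via the chain rule.

With F(x, y) equal to the left-hand side minus the right, differentiate F term by term:
  d/dx[x/y] = -x·y'/y^2 + 1/y
  d/dx[y/x] = y'/x - y/x^2
  d/dx[-7] = 0
Adding these up, d/dx[F] = 0 becomes
  (1/y - y/x^2) + (-x/y^2 + 1/x)·y' = 0,
so isolating y',
  dy/dx = -(1/y - y/x^2)/(-x/y^2 + 1/x)
        = -((x - y)(x + y)/(x^2y))/(-(x - y)(x + y)/(xy^2)) = y/x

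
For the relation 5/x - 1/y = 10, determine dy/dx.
Differentiate both sides with respect to x, treating y as y(x). By the chain rule, any term containing y contributes a factor of y' = dy/dx when we differentiate it.

Move every term to one side and write the relation as F(x, y) = 0. Term by term,
  d/dx[-1/y] = y'/y^2
  d/dx[5/x] = -5/x^2
  d/dx[-10] = 0

The pieces without y' make up ∂F/∂x and the coefficient of y' is ∂F/∂y:
  ∂F/∂x = -5/x^2,
  ∂F/∂y = y^(-2).

Since d/dx[F] = ∂F/∂x + (∂F/∂y)·y' = 0, solve for y':
  (∂F/∂y)·y' = -∂F/∂x
  dy/dx = -(∂F/∂x)/(∂F/∂y) = -(-5/x^2)/(y^(-2)) = 5y^2/x^2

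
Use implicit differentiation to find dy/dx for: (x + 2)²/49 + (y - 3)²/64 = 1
Apply d/dx to both sides, remembering that y depends on x. Each occurrence of y therefore brings in a y' = dy/dx via the chain rule.

With F(x, y) equal to the left-hand side minus the right, differentiate F term by term:
  d/dx[(x + 2)^2/49] = 2x/49 + 4/49
  d/dx[(y - 3)^2/64] = y'(y - 3)/32
  d/dx[-1] = 0
Adding these up, d/dx[F] = 0 becomes
  (2x/49 + 4/49) + (y/32 - 3/32)·y' = 0,
so isolating y',
  dy/dx = -(2x/49 + 4/49)/(y/32 - 3/32)
        = -(2(x + 2)/49)/((y - 3)/32) = 64(-x - 2)/(49(y - 3))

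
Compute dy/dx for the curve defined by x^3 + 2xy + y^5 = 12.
Take d/dx of both sides. Since y is implicitly a function of x, the chain rule attaches a y' = dy/dx factor whenever we differentiate through y.

Set F(x, y) = (left side) − (right side), so the curve is F = 0. Differentiating each term of F:
  d/dx[x^3] = 3x^2
  d/dx[2xy] = 2x·y' + 2y
  d/dx[y^5] = 5y^4·y'
  d/dx[-12] = 0

Collecting, the y'-free part is the partial derivative in x and the y' coefficient is the partial derivative in y:
  ∂F/∂x = 3x^2 + 2y
  ∂F/∂y = 2x + 5y^4

so d/dx[F(x, y(x))] = ∂F/∂x + (∂F/∂y)·y' = 0. Rearranging,
  dy/dx = -(∂F/∂x)/(∂F/∂y) = -(3x^2 + 2y)/(2x + 5y^4) = (-3x^2 - 2y)/(2x + 5y^4)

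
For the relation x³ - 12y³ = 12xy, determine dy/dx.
Differentiate the relation implicitly: treat y = y(x) and apply the chain rule, so every y-derivative picks up a y' = dy/dx factor.

With everything moved to the left-hand side, differentiate term by term:
  d/dx[x^3] = 3x^2
  d/dx[-12xy] = -12x·y' - 12y
  d/dx[-12y^3] = -36y^2·y'

Separating the contributions that come from x directly and those that come through y:
  without y':      3x^2 - 12y
  multiplying y':  -12x - 36y^2

so (3x^2 - 12y) + (-12x - 36y^2)·y' = 0, and therefore
  dy/dx = -(3x^2 - 12y)/(-12x - 36y^2) = (x^2/4 - y)/(x + 3y^2)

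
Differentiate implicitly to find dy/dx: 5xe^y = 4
Differentiate the relation implicitly: treat y = y(x) and apply the chain rule, so every y-derivative picks up a y' = dy/dx factor.

With everything moved to the left-hand side, differentiate term by term:
  d/dx[5x·e^(y)] = 5x·y'·e^(y) + 5e^(y)
  d/dx[-4] = 0

Separating the contributions that come from x directly and those that come through y:
  without y':      5e^(y)
  multiplying y':  5x·e^(y)

so (5e^(y)) + (5x·e^(y))·y' = 0, and therefore
  dy/dx = -(5e^(y))/(5x·e^(y)) = -1/x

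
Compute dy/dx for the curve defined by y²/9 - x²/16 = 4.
Apply d/dx to both sides, remembering that y depends on x. Each occurrence of y therefore brings in a y' = dy/dx via the chain rule.

With F(x, y) equal to the left-hand side minus the right, differentiate F term by term:
  d/dx[-x^2/16] = -x/8
  d/dx[y^2/9] = 2y·y'/9
  d/dx[-4] = 0
Adding these up, d/dx[F] = 0 becomes
  (-x/8) + (2y/9)·y' = 0,
so isolating y',
  dy/dx = -(-x/8)/(2y/9) = 9x/(16y)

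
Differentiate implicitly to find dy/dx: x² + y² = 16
Differentiate both sides with respect to x, treating y as y(x). By the chain rule, any term containing y contributes a factor of y' = dy/dx when we differentiate it.

Move every term to one side and write the relation as F(x, y) = 0. Term by term,
  d/dx[x^2] = 2x
  d/dx[y^2] = 2y·y'
  d/dx[-16] = 0

The pieces without y' make up ∂F/∂x and the coefficient of y' is ∂F/∂y:
  ∂F/∂x = 2x,
  ∂F/∂y = 2y.

Since d/dx[F] = ∂F/∂x + (∂F/∂y)·y' = 0, solve for y':
  (∂F/∂y)·y' = -∂F/∂x
  dy/dx = -(∂F/∂x)/(∂F/∂y) = -(2x)/(2y) = -x/y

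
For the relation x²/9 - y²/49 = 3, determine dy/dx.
Apply d/dx to both sides, remembering that y depends on x. Each occurrence of y therefore brings in a y' = dy/dx via the chain rule.

With F(x, y) equal to the left-hand side minus the right, differentiate F term by term:
  d/dx[x^2/9] = 2x/9
  d/dx[-y^2/49] = -2y·y'/49
  d/dx[-3] = 0
Adding these up, d/dx[F] = 0 becomes
  (2x/9) + (-2y/49)·y' = 0,
so isolating y',
  dy/dx = -(2x/9)/(-2y/49) = 49x/(9y)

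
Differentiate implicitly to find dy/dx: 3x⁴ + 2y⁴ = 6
Apply d/dx to both sides, remembering that y depends on x. Each occurrence of y therefore brings in a y' = dy/dx via the chain rule.

With F(x, y) equal to the left-hand side minus the right, differentiate F term by term:
  d/dx[3x^4] = 12x^3
  d/dx[2y^4] = 8y^3·y'
  d/dx[-6] = 0
Adding these up, d/dx[F] = 0 becomes
  (12x^3) + (8y^3)·y' = 0,
so isolating y',
  dy/dx = -(12x^3)/(8y^3) = -3x^3/(2y^3)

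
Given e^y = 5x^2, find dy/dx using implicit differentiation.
Take d/dx of both sides. Since y is implicitly a function of x, the chain rule attaches a y' = dy/dx factor whenever we differentiate through y.

Set F(x, y) = (left side) − (right side), so the curve is F = 0. Differentiating each term of F:
  d/dx[-5x^2] = -10x
  d/dx[e^(y)] = y'·e^(y)

Collecting, the y'-free part is the partial derivative in x and the y' coefficient is the partial derivative in y:
  ∂F/∂x = -10x
  ∂F/∂y = e^(y)

so d/dx[F(x, y(x))] = ∂F/∂x + (∂F/∂y)·y' = 0. Rearranging,
  dy/dx = -(∂F/∂x)/(∂F/∂y) = -(-10x)/(e^(y)) = 10x·e^(-y)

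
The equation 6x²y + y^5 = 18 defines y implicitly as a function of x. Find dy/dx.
Differentiate both sides with respect to x, treating y as y(x). By the chain rule, any term containing y contributes a factor of y' = dy/dx when we differentiate it.

Move every term to one side and write the relation as F(x, y) = 0. Term by term,
  d/dx[6x^2y] = 6x^2·y' + 12xy
  d/dx[y^5] = 5y^4·y'
  d/dx[-18] = 0

The pieces without y' make up ∂F/∂x and the coefficient of y' is ∂F/∂y:
  ∂F/∂x = 12xy,
  ∂F/∂y = 6x^2 + 5y^4.

Since d/dx[F] = ∂F/∂x + (∂F/∂y)·y' = 0, solve for y':
  (∂F/∂y)·y' = -∂F/∂x
  dy/dx = -(∂F/∂x)/(∂F/∂y) = -(12xy)/(6x^2 + 5y^4) = -12xy/(6x^2 + 5y^4)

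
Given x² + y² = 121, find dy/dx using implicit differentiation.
Differentiate both sides with respect to x, treating y as y(x). By the chain rule, any term containing y contributes a factor of y' = dy/dx when we differentiate it.

Move every term to one side and write the relation as F(x, y) = 0. Term by term,
  d/dx[x^2] = 2x
  d/dx[y^2] = 2y·y'
  d/dx[-121] = 0

The pieces without y' make up ∂F/∂x and the coefficient of y' is ∂F/∂y:
  ∂F/∂x = 2x,
  ∂F/∂y = 2y.

Since d/dx[F] = ∂F/∂x + (∂F/∂y)·y' = 0, solve for y':
  (∂F/∂y)·y' = -∂F/∂x
  dy/dx = -(∂F/∂x)/(∂F/∂y) = -(2x)/(2y) = -x/y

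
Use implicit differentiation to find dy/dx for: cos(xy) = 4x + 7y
Apply d/dx to both sides, remembering that y depends on x. Each occurrence of y therefore brings in a y' = dy/dx via the chain rule.

With F(x, y) equal to the left-hand side minus the right, differentiate F term by term:
  d/dx[-4x] = -4
  d/dx[-7y] = -7·y'
  d/dx[cos(xy)] = -(x·y' + y)·sin(xy)
Adding these up, d/dx[F] = 0 becomes
  (-y·sin(xy) - 4) + (-x·sin(xy) - 7)·y' = 0,
so isolating y',
  dy/dx = -(-y·sin(xy) - 4)/(-x·sin(xy) - 7) = -(y·sin(xy) + 4)/(x·sin(xy) + 7)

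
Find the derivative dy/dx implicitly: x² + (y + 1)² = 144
Differentiate both sides with respect to x, treating y as y(x). By the chain rule, any term containing y contributes a factor of y' = dy/dx when we differentiate it.

Move every term to one side and write the relation as F(x, y) = 0. Term by term,
  d/dx[x^2] = 2x
  d/dx[(y + 1)^2] = 2·y'(y + 1)
  d/dx[-144] = 0

The pieces without y' make up ∂F/∂x and the coefficient of y' is ∂F/∂y:
  ∂F/∂x = 2x,
  ∂F/∂y = 2y + 2.

Since d/dx[F] = ∂F/∂x + (∂F/∂y)·y' = 0, solve for y':
  (∂F/∂y)·y' = -∂F/∂x
  dy/dx = -(∂F/∂x)/(∂F/∂y) = -(2x)/(2y + 2) = -x/(y + 1)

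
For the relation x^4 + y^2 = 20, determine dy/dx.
Differentiate both sides with respect to x, treating y as y(x). By the chain rule, any term containing y contributes a factor of y' = dy/dx when we differentiate it.

Move every term to one side and write the relation as F(x, y) = 0. Term by term,
  d/dx[x^4] = 4x^3
  d/dx[y^2] = 2y·y'
  d/dx[-20] = 0

The pieces without y' make up ∂F/∂x and the coefficient of y' is ∂F/∂y:
  ∂F/∂x = 4x^3,
  ∂F/∂y = 2y.

Since d/dx[F] = ∂F/∂x + (∂F/∂y)·y' = 0, solve for y':
  (∂F/∂y)·y' = -∂F/∂x
  dy/dx = -(∂F/∂x)/(∂F/∂y) = -(4x^3)/(2y) = -2x^3/y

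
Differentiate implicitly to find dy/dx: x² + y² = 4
Apply d/dx to both sides, remembering that y depends on x. Each occurrence of y therefore brings in a y' = dy/dx via the chain rule.

With F(x, y) equal to the left-hand side minus the right, differentiate F term by term:
  d/dx[x^2] = 2x
  d/dx[y^2] = 2y·y'
  d/dx[-4] = 0
Adding these up, d/dx[F] = 0 becomes
  (2x) + (2y)·y' = 0,
so isolating y',
  dy/dx = -(2x)/(2y) = -x/y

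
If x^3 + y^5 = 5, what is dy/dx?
Differentiate both sides with respect to x, treating y as y(x). By the chain rule, any term containing y contributes a factor of y' = dy/dx when we differentiate it.

Move every term to one side and write the relation as F(x, y) = 0. Term by term,
  d/dx[x^3] = 3x^2
  d/dx[y^5] = 5y^4·y'
  d/dx[-5] = 0

The pieces without y' make up ∂F/∂x and the coefficient of y' is ∂F/∂y:
  ∂F/∂x = 3x^2,
  ∂F/∂y = 5y^4.

Since d/dx[F] = ∂F/∂x + (∂F/∂y)·y' = 0, solve for y':
  (∂F/∂y)·y' = -∂F/∂x
  dy/dx = -(∂F/∂x)/(∂F/∂y) = -(3x^2)/(5y^4) = -3x^2/(5y^4)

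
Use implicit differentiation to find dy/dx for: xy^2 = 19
Differentiate the relation implicitly: treat y = y(x) and apply the chain rule, so every y-derivative picks up a y' = dy/dx factor.

With everything moved to the left-hand side, differentiate term by term:
  d/dx[xy^2] = 2xy·y' + y^2
  d/dx[-19] = 0

Separating the contributions that come from x directly and those that come through y:
  without y':      y^2
  multiplying y':  2xy

so (y^2) + (2xy)·y' = 0, and therefore
  dy/dx = -(y^2)/(2xy) = -y/(2x)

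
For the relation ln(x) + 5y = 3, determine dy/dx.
Differentiate the relation implicitly: treat y = y(x) and apply the chain rule, so every y-derivative picks up a y' = dy/dx factor.

With everything moved to the left-hand side, differentiate term by term:
  d/dx[5y] = 5·y'
  d/dx[ln(x)] = 1/x
  d/dx[-3] = 0

Separating the contributions that come from x directly and those that come through y:
  without y':      1/x
  multiplying y':  5

so (1/x) + (5)·y' = 0, and therefore
  dy/dx = -(1/x)/(5) = -1/(5x)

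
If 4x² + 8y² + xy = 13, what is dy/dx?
Apply d/dx to both sides, remembering that y depends on x. Each occurrence of y therefore brings in a y' = dy/dx via the chain rule.

With F(x, y) equal to the left-hand side minus the right, differentiate F term by term:
  d/dx[4x^2] = 8x
  d/dx[xy] = x·y' + y
  d/dx[8y^2] = 16y·y'
  d/dx[-13] = 0
Adding these up, d/dx[F] = 0 becomes
  (8x + y) + (x + 16y)·y' = 0,
so isolating y',
  dy/dx = -(8x + y)/(x + 16y) = (-8x - y)/(x + 16y)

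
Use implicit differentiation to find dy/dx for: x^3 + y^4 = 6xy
Apply d/dx to both sides, remembering that y depends on x. Each occurrence of y therefore brings in a y' = dy/dx via the chain rule.

With F(x, y) equal to the left-hand side minus the right, differentiate F term by term:
  d/dx[x^3] = 3x^2
  d/dx[-6xy] = -6x·y' - 6y
  d/dx[y^4] = 4y^3·y'
Adding these up, d/dx[F] = 0 becomes
  (3x^2 - 6y) + (-6x + 4y^3)·y' = 0,
so isolating y',
  dy/dx = -(3x^2 - 6y)/(-6x + 4y^3) = 3(x^2 - 2y)/(2(3x - 2y^3))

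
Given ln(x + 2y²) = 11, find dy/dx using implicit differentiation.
Take d/dx of both sides. Since y is implicitly a function of x, the chain rule attaches a y' = dy/dx factor whenever we differentiate through y.

Set F(x, y) = (left side) − (right side), so the curve is F = 0. Differentiating each term of F:
  d/dx[ln(x + 2y^2)] = (4y·y' + 1)/(x + 2y^2)
  d/dx[-11] = 0

Collecting, the y'-free part is the partial derivative in x and the y' coefficient is the partial derivative in y:
  ∂F/∂x = 1/(x + 2y^2)
  ∂F/∂y = 4y/(x + 2y^2)

so d/dx[F(x, y(x))] = ∂F/∂x + (∂F/∂y)·y' = 0. Rearranging,
  dy/dx = -(∂F/∂x)/(∂F/∂y) = -(1/(x + 2y^2))/(4y/(x + 2y^2)) = -1/(4y)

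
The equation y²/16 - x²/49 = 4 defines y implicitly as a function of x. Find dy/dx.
Take d/dx of both sides. Since y is implicitly a function of x, the chain rule attaches a y' = dy/dx factor whenever we differentiate through y.

Set F(x, y) = (left side) − (right side), so the curve is F = 0. Differentiating each term of F:
  d/dx[-x^2/49] = -2x/49
  d/dx[y^2/16] = y·y'/8
  d/dx[-4] = 0

Collecting, the y'-free part is the partial derivative in x and the y' coefficient is the partial derivative in y:
  ∂F/∂x = -2x/49
  ∂F/∂y = y/8

so d/dx[F(x, y(x))] = ∂F/∂x + (∂F/∂y)·y' = 0. Rearranging,
  dy/dx = -(∂F/∂x)/(∂F/∂y) = -(-2x/49)/(y/8) = 16x/(49y)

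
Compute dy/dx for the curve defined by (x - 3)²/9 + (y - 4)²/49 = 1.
Differentiate the relation implicitly: treat y = y(x) and apply the chain rule, so every y-derivative picks up a y' = dy/dx factor.

With everything moved to the left-hand side, differentiate term by term:
  d/dx[(x - 3)^2/9] = 2x/9 - 2/3
  d/dx[(y - 4)^2/49] = 2·y'(y - 4)/49
  d/dx[-1] = 0

Separating the contributions that come from x directly and those that come through y:
  without y':      2x/9 - 2/3
  multiplying y':  2y/49 - 8/49

so (2x/9 - 2/3) + (2y/49 - 8/49)·y' = 0, and therefore
  dy/dx = -(2x/9 - 2/3)/(2y/49 - 8/49)
        = -(2(x - 3)/9)/(2(y - 4)/49) = 49(3 - x)/(9(y - 4))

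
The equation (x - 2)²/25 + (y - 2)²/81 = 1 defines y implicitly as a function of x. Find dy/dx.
Differentiate both sides with respect to x, treating y as y(x). By the chain rule, any term containing y contributes a factor of y' = dy/dx when we differentiate it.

Move every term to one side and write the relation as F(x, y) = 0. Term by term,
  d/dx[(x - 2)^2/25] = 2x/25 - 4/25
  d/dx[(y - 2)^2/81] = 2·y'(y - 2)/81
  d/dx[-1] = 0

The pieces without y' make up ∂F/∂x and the coefficient of y' is ∂F/∂y:
  ∂F/∂x = 2x/25 - 4/25,
  ∂F/∂y = 2y/81 - 4/81.

Since d/dx[F] = ∂F/∂x + (∂F/∂y)·y' = 0, solve for y':
  (∂F/∂y)·y' = -∂F/∂x
  dy/dx = -(∂F/∂x)/(∂F/∂y) = -(2x/25 - 4/25)/(2y/81 - 4/81)
        = -(2(x - 2)/25)/(2(y - 2)/81) = 81(2 - x)/(25(y - 2))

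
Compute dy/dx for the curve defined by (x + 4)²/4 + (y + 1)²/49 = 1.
Apply d/dx to both sides, remembering that y depends on x. Each occurrence of y therefore brings in a y' = dy/dx via the chain rule.

With F(x, y) equal to the left-hand side minus the right, differentiate F term by term:
  d/dx[(x + 4)^2/4] = x/2 + 2
  d/dx[(y + 1)^2/49] = 2·y'(y + 1)/49
  d/dx[-1] = 0
Adding these up, d/dx[F] = 0 becomes
  (x/2 + 2) + (2y/49 + 2/49)·y' = 0,
so isolating y',
  dy/dx = -(x/2 + 2)/(2y/49 + 2/49)
        = -((x + 4)/2)/(2(y + 1)/49) = 49(-x - 4)/(4(y + 1))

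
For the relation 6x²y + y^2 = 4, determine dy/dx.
Differentiate the relation implicitly: treat y = y(x) and apply the chain rule, so every y-derivative picks up a y' = dy/dx factor.

With everything moved to the left-hand side, differentiate term by term:
  d/dx[6x^2y] = 6x^2·y' + 12xy
  d/dx[y^2] = 2y·y'
  d/dx[-4] = 0

Separating the contributions that come from x directly and those that come through y:
  without y':      12xy
  multiplying y':  6x^2 + 2y

so (12xy) + (6x^2 + 2y)·y' = 0, and therefore
  dy/dx = -(12xy)/(6x^2 + 2y) = -6xy/(3x^2 + y)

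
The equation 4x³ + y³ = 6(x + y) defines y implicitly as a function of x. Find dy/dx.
Take d/dx of both sides. Since y is implicitly a function of x, the chain rule attaches a y' = dy/dx factor whenever we differentiate through y.

Set F(x, y) = (left side) − (right side), so the curve is F = 0. Differentiating each term of F:
  d/dx[4x^3] = 12x^2
  d/dx[-6x] = -6
  d/dx[y^3] = 3y^2·y'
  d/dx[-6y] = -6·y'

Collecting, the y'-free part is the partial derivative in x and the y' coefficient is the partial derivative in y:
  ∂F/∂x = 12x^2 - 6
  ∂F/∂y = 3y^2 - 6

so d/dx[F(x, y(x))] = ∂F/∂x + (∂F/∂y)·y' = 0. Rearranging,
  dy/dx = -(∂F/∂x)/(∂F/∂y) = -(12x^2 - 6)/(3y^2 - 6) = 2(1 - 2x^2)/(y^2 - 2)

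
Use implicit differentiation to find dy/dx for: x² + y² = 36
Take d/dx of both sides. Since y is implicitly a function of x, the chain rule attaches a y' = dy/dx factor whenever we differentiate through y.

Set F(x, y) = (left side) − (right side), so the curve is F = 0. Differentiating each term of F:
  d/dx[x^2] = 2x
  d/dx[y^2] = 2y·y'
  d/dx[-36] = 0

Collecting, the y'-free part is the partial derivative in x and the y' coefficient is the partial derivative in y:
  ∂F/∂x = 2x
  ∂F/∂y = 2y

so d/dx[F(x, y(x))] = ∂F/∂x + (∂F/∂y)·y' = 0. Rearranging,
  dy/dx = -(∂F/∂x)/(∂F/∂y) = -(2x)/(2y) = -x/y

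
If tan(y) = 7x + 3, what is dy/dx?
Take d/dx of both sides. Since y is implicitly a function of x, the chain rule attaches a y' = dy/dx factor whenever we differentiate through y.

Set F(x, y) = (left side) − (right side), so the curve is F = 0. Differentiating each term of F:
  d/dx[-7x] = -7
  d/dx[tan(y)] = y'(tan(y)^2 + 1)
  d/dx[-3] = 0

Collecting, the y'-free part is the partial derivative in x and the y' coefficient is the partial derivative in y:
  ∂F/∂x = -7
  ∂F/∂y = tan(y)^2 + 1

so d/dx[F(x, y(x))] = ∂F/∂x + (∂F/∂y)·y' = 0. Rearranging,
  dy/dx = -(∂F/∂x)/(∂F/∂y) = -(-7)/(tan(y)^2 + 1) = 7cos(y)^2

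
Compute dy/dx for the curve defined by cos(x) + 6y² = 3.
Differentiate both sides with respect to x, treating y as y(x). By the chain rule, any term containing y contributes a factor of y' = dy/dx when we differentiate it.

Move every term to one side and write the relation as F(x, y) = 0. Term by term,
  d/dx[6y^2] = 12y·y'
  d/dx[cos(x)] = -sin(x)
  d/dx[-3] = 0

The pieces without y' make up ∂F/∂x and the coefficient of y' is ∂F/∂y:
  ∂F/∂x = -sin(x),
  ∂F/∂y = 12y.

Since d/dx[F] = ∂F/∂x + (∂F/∂y)·y' = 0, solve for y':
  (∂F/∂y)·y' = -∂F/∂x
  dy/dx = -(∂F/∂x)/(∂F/∂y) = -(-sin(x))/(12y) = sin(x)/(12y)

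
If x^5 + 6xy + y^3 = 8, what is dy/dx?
Differentiate both sides with respect to x, treating y as y(x). By the chain rule, any term containing y contributes a factor of y' = dy/dx when we differentiate it.

Move every term to one side and write the relation as F(x, y) = 0. Term by term,
  d/dx[x^5] = 5x^4
  d/dx[6xy] = 6x·y' + 6y
  d/dx[y^3] = 3y^2·y'
  d/dx[-8] = 0

The pieces without y' make up ∂F/∂x and the coefficient of y' is ∂F/∂y:
  ∂F/∂x = 5x^4 + 6y,
  ∂F/∂y = 6x + 3y^2.

Since d/dx[F] = ∂F/∂x + (∂F/∂y)·y' = 0, solve for y':
  (∂F/∂y)·y' = -∂F/∂x
  dy/dx = -(∂F/∂x)/(∂F/∂y) = -(5x^4 + 6y)/(6x + 3y^2) = (-5x^4 - 6y)/(3(2x + y^2))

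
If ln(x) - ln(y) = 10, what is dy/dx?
Differentiate both sides with respect to x, treating y as y(x). By the chain rule, any term containing y contributes a factor of y' = dy/dx when we differentiate it.

Move every term to one side and write the relation as F(x, y) = 0. Term by term,
  d/dx[ln(x)] = 1/x
  d/dx[-ln(y)] = -y'/y
  d/dx[-10] = 0

The pieces without y' make up ∂F/∂x and the coefficient of y' is ∂F/∂y:
  ∂F/∂x = 1/x,
  ∂F/∂y = -1/y.

Since d/dx[F] = ∂F/∂x + (∂F/∂y)·y' = 0, solve for y':
  (∂F/∂y)·y' = -∂F/∂x
  dy/dx = -(∂F/∂x)/(∂F/∂y) = -(1/x)/(-1/y) = y/x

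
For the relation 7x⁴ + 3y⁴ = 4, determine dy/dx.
Take d/dx of both sides. Since y is implicitly a function of x, the chain rule attaches a y' = dy/dx factor whenever we differentiate through y.

Set F(x, y) = (left side) − (right side), so the curve is F = 0. Differentiating each term of F:
  d/dx[7x^4] = 28x^3
  d/dx[3y^4] = 12y^3·y'
  d/dx[-4] = 0

Collecting, the y'-free part is the partial derivative in x and the y' coefficient is the partial derivative in y:
  ∂F/∂x = 28x^3
  ∂F/∂y = 12y^3

so d/dx[F(x, y(x))] = ∂F/∂x + (∂F/∂y)·y' = 0. Rearranging,
  dy/dx = -(∂F/∂x)/(∂F/∂y) = -(28x^3)/(12y^3) = -7x^3/(3y^3)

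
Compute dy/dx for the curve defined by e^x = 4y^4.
Differentiate both sides with respect to x, treating y as y(x). By the chain rule, any term containing y contributes a factor of y' = dy/dx when we differentiate it.

Move every term to one side and write the relation as F(x, y) = 0. Term by term,
  d/dx[-4y^4] = -16y^3·y'
  d/dx[e^(x)] = e^(x)

The pieces without y' make up ∂F/∂x and the coefficient of y' is ∂F/∂y:
  ∂F/∂x = e^(x),
  ∂F/∂y = -16y^3.

Since d/dx[F] = ∂F/∂x + (∂F/∂y)·y' = 0, solve for y':
  (∂F/∂y)·y' = -∂F/∂x
  dy/dx = -(∂F/∂x)/(∂F/∂y) = -(e^(x))/(-16y^3) = e^(x)/(16y^3)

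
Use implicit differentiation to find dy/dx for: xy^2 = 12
Differentiate both sides with respect to x, treating y as y(x). By the chain rule, any term containing y contributes a factor of y' = dy/dx when we differentiate it.

Move every term to one side and write the relation as F(x, y) = 0. Term by term,
  d/dx[xy^2] = 2xy·y' + y^2
  d/dx[-12] = 0

The pieces without y' make up ∂F/∂x and the coefficient of y' is ∂F/∂y:
  ∂F/∂x = y^2,
  ∂F/∂y = 2xy.

Since d/dx[F] = ∂F/∂x + (∂F/∂y)·y' = 0, solve for y':
  (∂F/∂y)·y' = -∂F/∂x
  dy/dx = -(∂F/∂x)/(∂F/∂y) = -(y^2)/(2xy) = -y/(2x)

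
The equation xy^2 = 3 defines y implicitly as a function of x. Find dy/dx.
Differentiate both sides with respect to x, treating y as y(x). By the chain rule, any term containing y contributes a factor of y' = dy/dx when we differentiate it.

Move every term to one side and write the relation as F(x, y) = 0. Term by term,
  d/dx[xy^2] = 2xy·y' + y^2
  d/dx[-3] = 0

The pieces without y' make up ∂F/∂x and the coefficient of y' is ∂F/∂y:
  ∂F/∂x = y^2,
  ∂F/∂y = 2xy.

Since d/dx[F] = ∂F/∂x + (∂F/∂y)·y' = 0, solve for y':
  (∂F/∂y)·y' = -∂F/∂x
  dy/dx = -(∂F/∂x)/(∂F/∂y) = -(y^2)/(2xy) = -y/(2x)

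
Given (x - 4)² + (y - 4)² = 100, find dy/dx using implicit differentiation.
Differentiate both sides with respect to x, treating y as y(x). By the chain rule, any term containing y contributes a factor of y' = dy/dx when we differentiate it.

Move every term to one side and write the relation as F(x, y) = 0. Term by term,
  d/dx[(x - 4)^2] = 2x - 8
  d/dx[(y - 4)^2] = 2·y'(y - 4)
  d/dx[-100] = 0

The pieces without y' make up ∂F/∂x and the coefficient of y' is ∂F/∂y:
  ∂F/∂x = 2x - 8,
  ∂F/∂y = 2y - 8.

Since d/dx[F] = ∂F/∂x + (∂F/∂y)·y' = 0, solve for y':
  (∂F/∂y)·y' = -∂F/∂x
  dy/dx = -(∂F/∂x)/(∂F/∂y) = -(2x - 8)/(2y - 8) = (4 - x)/(y - 4)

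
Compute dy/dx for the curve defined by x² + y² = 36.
Take d/dx of both sides. Since y is implicitly a function of x, the chain rule attaches a y' = dy/dx factor whenever we differentiate through y.

Set F(x, y) = (left side) − (right side), so the curve is F = 0. Differentiating each term of F:
  d/dx[x^2] = 2x
  d/dx[y^2] = 2y·y'
  d/dx[-36] = 0

Collecting, the y'-free part is the partial derivative in x and the y' coefficient is the partial derivative in y:
  ∂F/∂x = 2x
  ∂F/∂y = 2y

so d/dx[F(x, y(x))] = ∂F/∂x + (∂F/∂y)·y' = 0. Rearranging,
  dy/dx = -(∂F/∂x)/(∂F/∂y) = -(2x)/(2y) = -x/y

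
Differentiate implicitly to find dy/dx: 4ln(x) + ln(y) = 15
Take d/dx of both sides. Since y is implicitly a function of x, the chain rule attaches a y' = dy/dx factor whenever we differentiate through y.

Set F(x, y) = (left side) − (right side), so the curve is F = 0. Differentiating each term of F:
  d/dx[4ln(x)] = 4/x
  d/dx[ln(y)] = y'/y
  d/dx[-15] = 0

Collecting, the y'-free part is the partial derivative in x and the y' coefficient is the partial derivative in y:
  ∂F/∂x = 4/x
  ∂F/∂y = 1/y

so d/dx[F(x, y(x))] = ∂F/∂x + (∂F/∂y)·y' = 0. Rearranging,
  dy/dx = -(∂F/∂x)/(∂F/∂y) = -(4/x)/(1/y) = -4y/x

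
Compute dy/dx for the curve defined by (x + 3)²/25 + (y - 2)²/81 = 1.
Differentiate the relation implicitly: treat y = y(x) and apply the chain rule, so every y-derivative picks up a y' = dy/dx factor.

With everything moved to the left-hand side, differentiate term by term:
  d/dx[(x + 3)^2/25] = 2x/25 + 6/25
  d/dx[(y - 2)^2/81] = 2·y'(y - 2)/81
  d/dx[-1] = 0

Separating the contributions that come from x directly and those that come through y:
  without y':      2x/25 + 6/25
  multiplying y':  2y/81 - 4/81

so (2x/25 + 6/25) + (2y/81 - 4/81)·y' = 0, and therefore
  dy/dx = -(2x/25 + 6/25)/(2y/81 - 4/81)
        = -(2(x + 3)/25)/(2(y - 2)/81) = 81(-x - 3)/(25(y - 2))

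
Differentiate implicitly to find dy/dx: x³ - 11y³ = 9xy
Apply d/dx to both sides, remembering that y depends on x. Each occurrence of y therefore brings in a y' = dy/dx via the chain rule.

With F(x, y) equal to the left-hand side minus the right, differentiate F term by term:
  d/dx[x^3] = 3x^2
  d/dx[-9xy] = -9x·y' - 9y
  d/dx[-11y^3] = -33y^2·y'
Adding these up, d/dx[F] = 0 becomes
  (3x^2 - 9y) + (-9x - 33y^2)·y' = 0,
so isolating y',
  dy/dx = -(3x^2 - 9y)/(-9x - 33y^2) = (x^2 - 3y)/(3x + 11y^2)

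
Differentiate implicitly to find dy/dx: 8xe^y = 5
Differentiate the relation implicitly: treat y = y(x) and apply the chain rule, so every y-derivative picks up a y' = dy/dx factor.

With everything moved to the left-hand side, differentiate term by term:
  d/dx[8x·e^(y)] = 8x·y'·e^(y) + 8e^(y)
  d/dx[-5] = 0

Separating the contributions that come from x directly and those that come through y:
  without y':      8e^(y)
  multiplying y':  8x·e^(y)

so (8e^(y)) + (8x·e^(y))·y' = 0, and therefore
  dy/dx = -(8e^(y))/(8x·e^(y)) = -1/x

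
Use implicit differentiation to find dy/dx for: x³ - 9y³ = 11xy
Differentiate both sides with respect to x, treating y as y(x). By the chain rule, any term containing y contributes a factor of y' = dy/dx when we differentiate it.

Move every term to one side and write the relation as F(x, y) = 0. Term by term,
  d/dx[x^3] = 3x^2
  d/dx[-11xy] = -11x·y' - 11y
  d/dx[-9y^3] = -27y^2·y'

The pieces without y' make up ∂F/∂x and the coefficient of y' is ∂F/∂y:
  ∂F/∂x = 3x^2 - 11y,
  ∂F/∂y = -11x - 27y^2.

Since d/dx[F] = ∂F/∂x + (∂F/∂y)·y' = 0, solve for y':
  (∂F/∂y)·y' = -∂F/∂x
  dy/dx = -(∂F/∂x)/(∂F/∂y) = -(3x^2 - 11y)/(-11x - 27y^2) = (3x^2 - 11y)/(11x + 27y^2)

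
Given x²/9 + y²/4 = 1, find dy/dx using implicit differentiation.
Differentiate the relation implicitly: treat y = y(x) and apply the chain rule, so every y-derivative picks up a y' = dy/dx factor.

With everything moved to the left-hand side, differentiate term by term:
  d/dx[x^2/9] = 2x/9
  d/dx[y^2/4] = y·y'/2
  d/dx[-1] = 0

Separating the contributions that come from x directly and those that come through y:
  without y':      2x/9
  multiplying y':  y/2

so (2x/9) + (y/2)·y' = 0, and therefore
  dy/dx = -(2x/9)/(y/2) = -4x/(9y)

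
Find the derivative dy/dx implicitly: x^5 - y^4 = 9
Take d/dx of both sides. Since y is implicitly a function of x, the chain rule attaches a y' = dy/dx factor whenever we differentiate through y.

Set F(x, y) = (left side) − (right side), so the curve is F = 0. Differentiating each term of F:
  d/dx[x^5] = 5x^4
  d/dx[-y^4] = -4y^3·y'
  d/dx[-9] = 0

Collecting, the y'-free part is the partial derivative in x and the y' coefficient is the partial derivative in y:
  ∂F/∂x = 5x^4
  ∂F/∂y = -4y^3

so d/dx[F(x, y(x))] = ∂F/∂x + (∂F/∂y)·y' = 0. Rearranging,
  dy/dx = -(∂F/∂x)/(∂F/∂y) = -(5x^4)/(-4y^3) = 5x^4/(4y^3)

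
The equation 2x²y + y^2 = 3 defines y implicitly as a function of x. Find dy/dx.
Differentiate the relation implicitly: treat y = y(x) and apply the chain rule, so every y-derivative picks up a y' = dy/dx factor.

With everything moved to the left-hand side, differentiate term by term:
  d/dx[2x^2y] = 2x^2·y' + 4xy
  d/dx[y^2] = 2y·y'
  d/dx[-3] = 0

Separating the contributions that come from x directly and those that come through y:
  without y':      4xy
  multiplying y':  2x^2 + 2y

so (4xy) + (2x^2 + 2y)·y' = 0, and therefore
  dy/dx = -(4xy)/(2x^2 + 2y) = -2xy/(x^2 + y)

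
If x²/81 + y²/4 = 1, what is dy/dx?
Differentiate the relation implicitly: treat y = y(x) and apply the chain rule, so every y-derivative picks up a y' = dy/dx factor.

With everything moved to the left-hand side, differentiate term by term:
  d/dx[x^2/81] = 2x/81
  d/dx[y^2/4] = y·y'/2
  d/dx[-1] = 0

Separating the contributions that come from x directly and those that come through y:
  without y':      2x/81
  multiplying y':  y/2

so (2x/81) + (y/2)·y' = 0, and therefore
  dy/dx = -(2x/81)/(y/2) = -4x/(81y)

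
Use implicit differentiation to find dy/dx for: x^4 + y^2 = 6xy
Take d/dx of both sides. Since y is implicitly a function of x, the chain rule attaches a y' = dy/dx factor whenever we differentiate through y.

Set F(x, y) = (left side) − (right side), so the curve is F = 0. Differentiating each term of F:
  d/dx[x^4] = 4x^3
  d/dx[-6xy] = -6x·y' - 6y
  d/dx[y^2] = 2y·y'

Collecting, the y'-free part is the partial derivative in x and the y' coefficient is the partial derivative in y:
  ∂F/∂x = 4x^3 - 6y
  ∂F/∂y = -6x + 2y

so d/dx[F(x, y(x))] = ∂F/∂x + (∂F/∂y)·y' = 0. Rearranging,
  dy/dx = -(∂F/∂x)/(∂F/∂y) = -(4x^3 - 6y)/(-6x + 2y) = (2x^3 - 3y)/(3x - y)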